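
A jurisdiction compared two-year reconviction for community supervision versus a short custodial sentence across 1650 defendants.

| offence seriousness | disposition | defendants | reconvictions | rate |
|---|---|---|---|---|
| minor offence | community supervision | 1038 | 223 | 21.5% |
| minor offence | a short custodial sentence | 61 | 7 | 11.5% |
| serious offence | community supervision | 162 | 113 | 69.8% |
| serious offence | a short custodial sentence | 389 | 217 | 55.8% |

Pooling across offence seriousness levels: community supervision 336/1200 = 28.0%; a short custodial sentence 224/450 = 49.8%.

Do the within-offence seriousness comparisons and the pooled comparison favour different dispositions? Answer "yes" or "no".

yes

Within each offence seriousness level (minor offence 21.5% vs 11.5%; serious offence 69.8% vs 55.8%), a short custodial sentence has the lower rate every time. Pooled: 28.0% vs 49.8% — community supervision has the lower rate overall. The two comparisons disagree.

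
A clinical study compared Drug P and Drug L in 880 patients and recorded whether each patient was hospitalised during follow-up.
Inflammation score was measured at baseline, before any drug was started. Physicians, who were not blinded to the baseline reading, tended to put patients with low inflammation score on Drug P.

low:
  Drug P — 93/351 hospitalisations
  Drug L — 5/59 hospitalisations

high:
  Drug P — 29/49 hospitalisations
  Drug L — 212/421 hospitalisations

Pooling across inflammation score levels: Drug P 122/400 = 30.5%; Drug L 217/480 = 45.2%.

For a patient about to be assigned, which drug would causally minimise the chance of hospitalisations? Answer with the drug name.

Inflammation score is set before the drug has any effect — it is not caused by the drug — and it independently drives the outcome. That makes it a confounder, so the causal comparison is within inflammation score levels.
Within each level — low: 26.5% vs 8.5%; high: 59.2% vs 50.4% — Drug L is lower every time.

Drug L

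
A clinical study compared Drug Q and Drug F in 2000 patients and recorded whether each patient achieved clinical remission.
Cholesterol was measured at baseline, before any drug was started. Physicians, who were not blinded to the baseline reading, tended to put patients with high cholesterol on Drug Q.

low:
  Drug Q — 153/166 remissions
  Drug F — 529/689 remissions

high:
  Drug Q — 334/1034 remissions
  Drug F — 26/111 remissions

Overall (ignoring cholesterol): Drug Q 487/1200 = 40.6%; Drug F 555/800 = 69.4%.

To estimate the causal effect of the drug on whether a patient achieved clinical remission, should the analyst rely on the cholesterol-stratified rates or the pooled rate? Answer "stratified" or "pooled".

Since cholesterol is a pre-existing factor (not a product of the drug) and it affects the outcome on its own, it is a confounder. The stratified rates, not the pooled rate, identify the causal effect.
Within each level — low: 92.2% vs 76.8%; high: 32.3% vs 23.4% — Drug Q is higher every time.

stratified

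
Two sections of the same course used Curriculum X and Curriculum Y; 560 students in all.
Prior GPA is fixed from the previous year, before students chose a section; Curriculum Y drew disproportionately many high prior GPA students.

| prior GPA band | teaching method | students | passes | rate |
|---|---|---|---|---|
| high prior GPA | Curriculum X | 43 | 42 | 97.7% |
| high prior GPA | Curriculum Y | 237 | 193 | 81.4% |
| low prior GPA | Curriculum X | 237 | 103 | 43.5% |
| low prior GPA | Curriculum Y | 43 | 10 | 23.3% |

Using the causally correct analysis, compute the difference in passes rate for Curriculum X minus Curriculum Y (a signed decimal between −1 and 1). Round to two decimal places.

+0.18

Nothing the teaching method does changes prior GPA band; the imbalance is an allocation artefact. With prior GPA band also predicting the outcome, the pooled figure is confounded, and the within-stratum comparison is the causal one.
Adjusting over the population distribution of prior GPA band: 0.500·(0.977−0.814) + 0.500·(0.435−0.233) = +0.182.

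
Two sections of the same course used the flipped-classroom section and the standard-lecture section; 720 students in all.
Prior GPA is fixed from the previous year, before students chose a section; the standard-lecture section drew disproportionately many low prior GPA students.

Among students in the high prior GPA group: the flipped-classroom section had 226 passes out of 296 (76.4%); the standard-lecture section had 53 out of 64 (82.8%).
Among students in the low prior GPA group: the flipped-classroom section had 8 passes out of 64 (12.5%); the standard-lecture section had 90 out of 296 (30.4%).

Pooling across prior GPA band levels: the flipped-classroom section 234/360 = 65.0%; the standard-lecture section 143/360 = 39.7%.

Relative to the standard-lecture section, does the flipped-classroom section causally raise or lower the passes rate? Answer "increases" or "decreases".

The stratified and pooled comparisons disagree (the standard-lecture section wins within each prior GPA band; the flipped-classroom section wins overall), so the answer turns on the causal role of prior GPA band.
Prior GPA band differs across teaching methods for reasons unrelated to any effect of the teaching method itself, and it separately predicts the outcome — a classic confounder. We must compare within prior GPA band levels.
Within each level — high prior GPA: 76.4% vs 82.8%; low prior GPA: 12.5% vs 30.4% — the standard-lecture section is higher every time.

decreases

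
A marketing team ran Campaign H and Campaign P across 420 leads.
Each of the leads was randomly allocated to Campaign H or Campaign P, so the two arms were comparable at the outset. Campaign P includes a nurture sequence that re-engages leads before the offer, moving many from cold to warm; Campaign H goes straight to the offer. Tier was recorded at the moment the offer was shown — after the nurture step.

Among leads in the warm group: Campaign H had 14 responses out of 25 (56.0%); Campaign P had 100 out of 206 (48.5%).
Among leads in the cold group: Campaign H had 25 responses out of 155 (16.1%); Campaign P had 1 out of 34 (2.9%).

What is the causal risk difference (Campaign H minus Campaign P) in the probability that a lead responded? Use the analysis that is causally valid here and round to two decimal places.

The stratified and pooled comparisons disagree (Campaign H wins within each engagement tier; Campaign P wins overall), so the answer turns on the causal role of engagement tier.
Engagement tier here is a post-treatment variable shaped by the campaign; conditioning on it would introduce bias rather than remove it. The overall comparison is the causal one.
The causal difference is the pooled difference: 0.217 − 0.421 = -0.204.

-0.20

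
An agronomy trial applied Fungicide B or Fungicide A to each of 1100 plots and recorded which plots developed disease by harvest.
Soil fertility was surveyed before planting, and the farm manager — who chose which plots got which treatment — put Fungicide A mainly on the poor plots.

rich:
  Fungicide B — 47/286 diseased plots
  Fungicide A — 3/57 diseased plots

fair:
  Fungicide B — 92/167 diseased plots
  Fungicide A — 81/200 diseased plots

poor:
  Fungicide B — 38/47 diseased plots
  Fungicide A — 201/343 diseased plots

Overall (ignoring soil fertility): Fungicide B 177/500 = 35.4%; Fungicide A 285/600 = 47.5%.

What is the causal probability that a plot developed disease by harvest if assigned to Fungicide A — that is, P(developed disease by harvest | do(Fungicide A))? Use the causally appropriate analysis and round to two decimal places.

0.36

Soil fertility differs across fungicides for reasons unrelated to any effect of the fungicide itself, and it separately predicts the outcome — a classic confounder. We must compare within soil fertility levels.
Standardising Fungicide A to the population soil fertility mix: 0.312·3/57 + 0.334·81/200 + 0.355·201/343 = 0.359.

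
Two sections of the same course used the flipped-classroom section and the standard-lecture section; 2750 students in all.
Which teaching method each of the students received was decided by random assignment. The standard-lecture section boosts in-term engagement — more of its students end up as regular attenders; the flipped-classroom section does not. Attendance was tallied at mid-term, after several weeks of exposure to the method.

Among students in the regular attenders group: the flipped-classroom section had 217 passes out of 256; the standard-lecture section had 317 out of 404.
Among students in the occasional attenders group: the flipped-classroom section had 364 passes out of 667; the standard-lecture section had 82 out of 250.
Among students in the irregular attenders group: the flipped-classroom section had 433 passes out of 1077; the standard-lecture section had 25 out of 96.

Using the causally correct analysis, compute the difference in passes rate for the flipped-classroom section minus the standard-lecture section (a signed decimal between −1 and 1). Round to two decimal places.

-0.06

Stratifying would compare teaching methods among students the teaching methods themselves sorted into mid-term attendance groups — a form of selection on an intermediate. The unconditioned pooled rates give the total causal effect.
The causal difference is the pooled difference: 0.507 − 0.565 = -0.058.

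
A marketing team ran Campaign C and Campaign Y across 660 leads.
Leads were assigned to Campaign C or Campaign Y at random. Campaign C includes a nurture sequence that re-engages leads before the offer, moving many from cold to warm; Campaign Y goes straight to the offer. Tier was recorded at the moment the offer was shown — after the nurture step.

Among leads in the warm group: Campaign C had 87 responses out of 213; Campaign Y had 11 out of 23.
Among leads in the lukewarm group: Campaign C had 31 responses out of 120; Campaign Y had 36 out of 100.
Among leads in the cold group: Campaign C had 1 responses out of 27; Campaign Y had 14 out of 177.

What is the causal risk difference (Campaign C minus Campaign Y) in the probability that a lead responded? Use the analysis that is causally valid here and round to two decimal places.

+0.13

The distribution of engagement tier is itself part of what the campaign does — it is an intermediate outcome. Holding it fixed would remove that part of the effect; the total effect is the pooled difference.
The causal difference is the pooled difference: 0.331 − 0.203 = +0.127.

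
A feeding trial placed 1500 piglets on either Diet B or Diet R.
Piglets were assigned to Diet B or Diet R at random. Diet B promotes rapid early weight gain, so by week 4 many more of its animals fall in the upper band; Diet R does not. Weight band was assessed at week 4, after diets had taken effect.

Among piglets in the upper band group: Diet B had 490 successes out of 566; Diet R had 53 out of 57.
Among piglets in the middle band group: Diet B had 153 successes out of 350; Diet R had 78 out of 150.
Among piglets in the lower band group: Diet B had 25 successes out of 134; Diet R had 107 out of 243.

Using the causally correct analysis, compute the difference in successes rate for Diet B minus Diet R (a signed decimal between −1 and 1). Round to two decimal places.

+0.11

Week-4 weight band is recorded after the diet and is itself shifted by it — it sits on the causal path from diet to outcome. Conditioning on a mediator would strip out part of the effect we want; the pooled comparison gives the total causal effect.
The causal difference is the pooled difference: 0.636 − 0.529 = +0.107.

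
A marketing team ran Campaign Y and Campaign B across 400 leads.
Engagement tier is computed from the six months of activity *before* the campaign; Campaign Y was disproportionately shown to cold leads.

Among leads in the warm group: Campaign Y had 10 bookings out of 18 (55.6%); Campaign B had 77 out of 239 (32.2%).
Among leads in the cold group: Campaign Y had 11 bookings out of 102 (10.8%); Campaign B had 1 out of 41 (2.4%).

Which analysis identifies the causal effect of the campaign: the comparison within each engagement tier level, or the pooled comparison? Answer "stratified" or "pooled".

stratified

Since engagement tier is a pre-existing factor (not a product of the campaign) and it affects the outcome on its own, it is a confounder. The stratified rates, not the pooled rate, identify the causal effect.
Within each level — warm: 55.6% vs 32.2%; cold: 10.8% vs 2.4% — Campaign Y is higher every time.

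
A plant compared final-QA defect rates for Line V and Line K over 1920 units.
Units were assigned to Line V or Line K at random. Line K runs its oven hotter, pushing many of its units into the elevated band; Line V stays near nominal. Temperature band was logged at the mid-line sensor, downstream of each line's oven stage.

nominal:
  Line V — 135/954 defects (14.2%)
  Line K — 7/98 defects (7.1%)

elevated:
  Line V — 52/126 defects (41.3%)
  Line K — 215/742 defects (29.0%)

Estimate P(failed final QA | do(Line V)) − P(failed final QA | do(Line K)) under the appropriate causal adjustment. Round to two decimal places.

The in-process temperature band-specific comparison favours Line K throughout, but the pooled figures favour Line V. The question is whether to condition on in-process temperature band.
In-process temperature band lies on the pathway line → in-process temperature band → outcome, so adjusting for it blocks the indirect effect. For the total causal effect of line, use the unadjusted pooled rates.
The causal difference is the pooled difference: 0.173 − 0.264 = -0.091.

-0.09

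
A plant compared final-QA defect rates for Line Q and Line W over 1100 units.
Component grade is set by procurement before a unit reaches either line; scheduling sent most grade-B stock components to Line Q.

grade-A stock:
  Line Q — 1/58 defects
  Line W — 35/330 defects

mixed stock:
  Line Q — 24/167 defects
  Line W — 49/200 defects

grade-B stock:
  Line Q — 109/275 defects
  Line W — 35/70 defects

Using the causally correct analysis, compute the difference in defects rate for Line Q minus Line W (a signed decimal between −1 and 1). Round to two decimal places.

-0.10

The imbalance in component grade arose from how units were allocated, not from anything the line did; and component grade independently affects the outcome. The pooled gap is confounded — condition on component grade.
Adjusting over the population distribution of component grade: 0.353·(0.017−0.106) + 0.334·(0.144−0.245) + 0.314·(0.396−0.500) = -0.098.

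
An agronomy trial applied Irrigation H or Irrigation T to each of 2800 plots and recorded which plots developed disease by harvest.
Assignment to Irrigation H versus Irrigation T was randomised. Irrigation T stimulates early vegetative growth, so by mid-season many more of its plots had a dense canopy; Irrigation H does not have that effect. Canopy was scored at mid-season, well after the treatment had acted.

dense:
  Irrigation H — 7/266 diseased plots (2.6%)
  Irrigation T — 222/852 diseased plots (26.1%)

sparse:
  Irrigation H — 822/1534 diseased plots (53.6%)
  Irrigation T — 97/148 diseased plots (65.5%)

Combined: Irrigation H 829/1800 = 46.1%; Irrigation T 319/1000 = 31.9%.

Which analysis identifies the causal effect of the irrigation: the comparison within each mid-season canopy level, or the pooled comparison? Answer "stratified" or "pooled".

Mid-season canopy lies on the pathway irrigation → mid-season canopy → outcome, so adjusting for it blocks the indirect effect. For the total causal effect of irrigation, use the unadjusted pooled rates.
Pooled: Irrigation H 46.1% vs Irrigation T 31.9%; Irrigation T is lower overall.

pooled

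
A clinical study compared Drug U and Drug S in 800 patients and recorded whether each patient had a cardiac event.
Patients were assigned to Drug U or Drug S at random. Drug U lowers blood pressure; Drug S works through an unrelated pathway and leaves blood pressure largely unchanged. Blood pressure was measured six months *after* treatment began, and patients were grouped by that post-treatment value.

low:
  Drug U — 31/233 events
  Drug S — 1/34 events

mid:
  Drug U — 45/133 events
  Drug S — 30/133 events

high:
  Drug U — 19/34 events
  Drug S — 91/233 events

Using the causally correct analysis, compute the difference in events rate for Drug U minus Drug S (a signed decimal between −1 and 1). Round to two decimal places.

Stratifying would compare drugs among patients the drugs themselves sorted into blood pressure groups — a form of selection on an intermediate. The unconditioned pooled rates give the total causal effect.
The causal difference is the pooled difference: 0.237 − 0.305 = -0.068.

-0.07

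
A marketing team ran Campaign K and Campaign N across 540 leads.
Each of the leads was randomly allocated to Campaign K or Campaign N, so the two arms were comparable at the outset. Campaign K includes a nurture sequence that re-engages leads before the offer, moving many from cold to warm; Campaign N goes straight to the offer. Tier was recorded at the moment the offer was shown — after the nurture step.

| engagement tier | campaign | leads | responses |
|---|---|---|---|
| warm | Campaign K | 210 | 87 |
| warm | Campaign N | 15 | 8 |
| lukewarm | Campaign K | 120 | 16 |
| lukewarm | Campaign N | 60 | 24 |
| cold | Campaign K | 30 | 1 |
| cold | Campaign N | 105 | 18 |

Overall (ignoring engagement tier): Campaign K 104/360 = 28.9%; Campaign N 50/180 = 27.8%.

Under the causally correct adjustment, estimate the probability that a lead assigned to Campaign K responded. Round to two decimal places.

Because the campaign influences engagement tier, engagement tier is a post-treatment mediator, not a confounder. Stratifying on it would bias the estimate; the causal effect is the crude pooled difference.
So P(outcome | do(Campaign K)) is just the pooled rate for Campaign K: 104/360 = 0.289.

0.29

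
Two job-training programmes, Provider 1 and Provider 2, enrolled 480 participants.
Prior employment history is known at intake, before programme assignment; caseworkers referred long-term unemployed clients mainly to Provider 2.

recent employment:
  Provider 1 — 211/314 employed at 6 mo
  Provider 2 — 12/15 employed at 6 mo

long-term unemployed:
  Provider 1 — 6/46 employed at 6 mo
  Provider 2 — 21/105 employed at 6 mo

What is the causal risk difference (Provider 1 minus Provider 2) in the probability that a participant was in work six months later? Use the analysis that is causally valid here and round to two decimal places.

-0.11

The stratified and pooled comparisons disagree (Provider 2 wins within each prior employment history; Provider 1 wins overall), so the answer turns on the causal role of prior employment history.
Prior employment history differs across programmes for reasons unrelated to any effect of the programme itself, and it separately predicts the outcome — a classic confounder. We must compare within prior employment history levels.
Adjusting over the population distribution of prior employment history: 0.685·(0.672−0.800) + 0.315·(0.130−0.200) = -0.110.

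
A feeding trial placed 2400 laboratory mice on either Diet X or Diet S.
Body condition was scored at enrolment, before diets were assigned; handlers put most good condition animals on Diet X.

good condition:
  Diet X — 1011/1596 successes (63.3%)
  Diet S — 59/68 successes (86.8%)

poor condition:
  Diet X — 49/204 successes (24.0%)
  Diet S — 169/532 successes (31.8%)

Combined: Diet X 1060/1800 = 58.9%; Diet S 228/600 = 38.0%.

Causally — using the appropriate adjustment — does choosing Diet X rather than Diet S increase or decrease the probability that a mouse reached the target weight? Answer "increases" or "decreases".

Diet S is higher inside every starting body condition stratum but Diet X is higher in aggregate. Whether to stratify depends on how starting body condition relates to the diet.
The imbalance in starting body condition arose from how laboratory mice were allocated, not from anything the diet did; and starting body condition independently affects the outcome. The pooled gap is confounded — condition on starting body condition.
Within each level — good condition: 63.3% vs 86.8%; poor condition: 24.0% vs 31.8% — Diet S is higher every time.

decreases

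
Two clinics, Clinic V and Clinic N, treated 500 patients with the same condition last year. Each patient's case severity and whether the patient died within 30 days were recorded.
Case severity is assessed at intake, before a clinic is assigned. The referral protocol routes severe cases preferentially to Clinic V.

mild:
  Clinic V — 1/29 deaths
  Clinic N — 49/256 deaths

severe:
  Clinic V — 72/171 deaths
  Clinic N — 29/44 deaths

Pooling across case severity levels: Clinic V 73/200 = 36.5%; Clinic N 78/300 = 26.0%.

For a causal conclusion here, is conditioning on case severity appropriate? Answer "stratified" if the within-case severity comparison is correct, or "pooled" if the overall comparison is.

Since case severity is a pre-existing factor (not a product of the clinic) and it affects the outcome on its own, it is a confounder. The stratified rates, not the pooled rate, identify the causal effect.
Within each level — mild: 3.4% vs 19.1%; severe: 42.1% vs 65.9% — Clinic V is lower every time.

stratified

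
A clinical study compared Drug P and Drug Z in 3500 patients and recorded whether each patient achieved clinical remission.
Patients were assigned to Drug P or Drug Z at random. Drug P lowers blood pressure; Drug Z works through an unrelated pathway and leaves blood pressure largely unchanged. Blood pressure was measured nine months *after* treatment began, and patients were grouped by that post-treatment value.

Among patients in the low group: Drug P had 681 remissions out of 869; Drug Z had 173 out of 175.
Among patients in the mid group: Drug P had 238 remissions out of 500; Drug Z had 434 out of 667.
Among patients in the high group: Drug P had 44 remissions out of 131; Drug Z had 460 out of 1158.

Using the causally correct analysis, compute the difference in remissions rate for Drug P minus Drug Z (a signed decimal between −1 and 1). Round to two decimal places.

The stratified and pooled comparisons disagree (Drug Z wins within each blood pressure; Drug P wins overall), so the answer turns on the causal role of blood pressure.
Blood pressure is recorded after the drug and is itself shifted by it — it sits on the causal path from drug to outcome. Conditioning on a mediator would strip out part of the effect we want; the pooled comparison gives the total causal effect.
The causal difference is the pooled difference: 0.642 − 0.533 = +0.108.

+0.11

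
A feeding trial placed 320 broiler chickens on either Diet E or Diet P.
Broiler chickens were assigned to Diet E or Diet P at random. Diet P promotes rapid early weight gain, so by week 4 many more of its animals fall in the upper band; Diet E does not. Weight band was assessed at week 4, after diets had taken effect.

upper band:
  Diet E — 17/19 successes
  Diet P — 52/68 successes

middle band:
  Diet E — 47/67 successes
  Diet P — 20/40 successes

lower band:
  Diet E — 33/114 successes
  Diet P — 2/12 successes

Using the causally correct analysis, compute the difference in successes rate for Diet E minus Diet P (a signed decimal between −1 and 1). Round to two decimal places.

The week-4 weight band-specific comparison favours Diet E throughout, but the pooled figures favour Diet P. The question is whether to condition on week-4 weight band.
The distribution of week-4 weight band is itself part of what the diet does — it is an intermediate outcome. Holding it fixed would remove that part of the effect; the total effect is the pooled difference.
The causal difference is the pooled difference: 0.485 − 0.617 = -0.132.

-0.13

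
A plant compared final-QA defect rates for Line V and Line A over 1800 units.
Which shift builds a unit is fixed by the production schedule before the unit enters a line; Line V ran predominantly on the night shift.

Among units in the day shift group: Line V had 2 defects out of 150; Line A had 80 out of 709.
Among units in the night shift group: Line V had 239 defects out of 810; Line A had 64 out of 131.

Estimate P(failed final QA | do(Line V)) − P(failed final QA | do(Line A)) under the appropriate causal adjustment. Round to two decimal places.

The shift-specific comparison favours Line V throughout, but the pooled figures favour Line A. The question is whether to condition on shift.
Shift satisfies the back-door criterion: it is not a descendant of the line, and it blocks the spurious path from line to outcome. Adjusting for it (i.e., using the within-shift rates) gives the causal effect.
Adjusting over the population distribution of shift: 0.477·(0.013−0.113) + 0.523·(0.295−0.489) = -0.149.

-0.15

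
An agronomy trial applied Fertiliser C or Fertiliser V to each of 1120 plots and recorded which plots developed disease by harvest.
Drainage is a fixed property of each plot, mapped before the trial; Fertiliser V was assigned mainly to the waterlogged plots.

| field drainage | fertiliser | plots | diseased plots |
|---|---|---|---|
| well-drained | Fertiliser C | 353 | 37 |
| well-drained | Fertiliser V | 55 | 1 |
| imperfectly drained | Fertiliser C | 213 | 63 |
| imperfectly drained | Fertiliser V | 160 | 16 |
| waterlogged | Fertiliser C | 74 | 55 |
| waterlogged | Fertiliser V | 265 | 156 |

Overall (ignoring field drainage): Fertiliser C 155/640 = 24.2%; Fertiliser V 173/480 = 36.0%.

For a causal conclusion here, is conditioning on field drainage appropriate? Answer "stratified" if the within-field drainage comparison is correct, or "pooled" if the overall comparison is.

stratified

Field drainage satisfies the back-door criterion: it is not a descendant of the fertiliser, and it blocks the spurious path from fertiliser to outcome. Adjusting for it (i.e., using the within-field drainage rates) gives the causal effect.
Within each level — well-drained: 10.5% vs 1.8%; imperfectly drained: 29.6% vs 10.0%; waterlogged: 74.3% vs 58.9% — Fertiliser V is lower every time.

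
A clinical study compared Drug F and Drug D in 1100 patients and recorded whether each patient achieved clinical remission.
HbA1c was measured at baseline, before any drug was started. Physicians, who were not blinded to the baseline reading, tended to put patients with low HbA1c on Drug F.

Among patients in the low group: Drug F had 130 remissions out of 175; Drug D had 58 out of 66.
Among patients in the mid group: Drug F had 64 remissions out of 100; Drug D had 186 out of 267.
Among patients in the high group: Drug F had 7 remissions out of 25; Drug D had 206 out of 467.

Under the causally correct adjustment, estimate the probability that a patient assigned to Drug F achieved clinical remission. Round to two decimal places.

Here HbA1c is a common cause — it drives both which drug a case falls under and the outcome. The crude comparison mixes populations; the stratum-specific rates are the causally relevant ones.
Standardising Drug F to the population HbA1c mix: 0.219·130/175 + 0.334·64/100 + 0.447·7/25 = 0.502.

0.50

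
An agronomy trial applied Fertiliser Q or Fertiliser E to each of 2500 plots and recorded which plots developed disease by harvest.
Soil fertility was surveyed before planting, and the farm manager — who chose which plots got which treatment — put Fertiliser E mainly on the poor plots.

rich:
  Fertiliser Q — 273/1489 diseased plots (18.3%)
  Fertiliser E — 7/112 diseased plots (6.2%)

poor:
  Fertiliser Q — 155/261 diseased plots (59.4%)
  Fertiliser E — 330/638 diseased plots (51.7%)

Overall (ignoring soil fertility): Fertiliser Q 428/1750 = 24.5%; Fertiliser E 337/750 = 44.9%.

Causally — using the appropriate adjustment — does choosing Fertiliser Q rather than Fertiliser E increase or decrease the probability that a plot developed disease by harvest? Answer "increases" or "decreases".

Within every soil fertility level Fertiliser E has the lower rate, yet pooled Fertiliser Q does — Simpson's reversal.
Soil fertility differs across fertilisers for reasons unrelated to any effect of the fertiliser itself, and it separately predicts the outcome — a classic confounder. We must compare within soil fertility levels.
Within each level — rich: 18.3% vs 6.2%; poor: 59.4% vs 51.7% — Fertiliser E is lower every time.

increases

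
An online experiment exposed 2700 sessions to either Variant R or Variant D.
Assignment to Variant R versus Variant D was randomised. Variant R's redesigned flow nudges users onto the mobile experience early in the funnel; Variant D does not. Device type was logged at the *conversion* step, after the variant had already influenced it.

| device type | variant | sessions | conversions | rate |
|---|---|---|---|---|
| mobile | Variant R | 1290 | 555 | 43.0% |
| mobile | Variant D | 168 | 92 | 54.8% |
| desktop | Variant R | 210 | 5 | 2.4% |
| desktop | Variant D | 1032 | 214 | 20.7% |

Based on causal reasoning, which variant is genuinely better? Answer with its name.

Variant D is higher inside every device type stratum but Variant R is higher in aggregate. Whether to stratify depends on how device type relates to the variant.
Device type is downstream of the variant. One should not condition on a consequence of treatment, so the overall rates are the right comparison.
Pooled: Variant R 37.3% vs Variant D 25.5%; Variant R is higher overall.

Variant R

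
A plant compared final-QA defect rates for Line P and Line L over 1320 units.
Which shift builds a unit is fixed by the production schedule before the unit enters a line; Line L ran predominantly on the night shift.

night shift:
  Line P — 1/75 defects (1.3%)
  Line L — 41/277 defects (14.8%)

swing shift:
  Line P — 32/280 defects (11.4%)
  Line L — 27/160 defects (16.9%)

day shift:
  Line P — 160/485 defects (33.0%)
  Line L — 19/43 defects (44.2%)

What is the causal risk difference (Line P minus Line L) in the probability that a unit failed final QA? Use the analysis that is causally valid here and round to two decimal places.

-0.10

Within every shift level Line P has the lower rate, yet pooled Line L does — Simpson's reversal.
Here shift is a common cause — it drives both which line a case falls under and the outcome. The crude comparison mixes populations; the stratum-specific rates are the causally relevant ones.
Adjusting over the population distribution of shift: 0.267·(0.013−0.148) + 0.333·(0.114−0.169) + 0.400·(0.330−0.442) = -0.099.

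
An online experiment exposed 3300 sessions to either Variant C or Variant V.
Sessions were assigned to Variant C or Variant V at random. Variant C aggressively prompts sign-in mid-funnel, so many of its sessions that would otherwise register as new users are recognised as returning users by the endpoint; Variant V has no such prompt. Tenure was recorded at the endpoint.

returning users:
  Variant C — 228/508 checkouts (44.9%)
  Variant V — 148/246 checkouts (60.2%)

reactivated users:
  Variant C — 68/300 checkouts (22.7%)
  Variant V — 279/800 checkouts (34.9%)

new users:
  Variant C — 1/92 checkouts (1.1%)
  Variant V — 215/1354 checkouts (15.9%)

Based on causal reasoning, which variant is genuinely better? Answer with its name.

User tenure lies on the pathway variant → user tenure → outcome, so adjusting for it blocks the indirect effect. For the total causal effect of variant, use the unadjusted pooled rates.
Pooled: Variant C 33.0% vs Variant V 26.8%; Variant C is higher overall.

Variant C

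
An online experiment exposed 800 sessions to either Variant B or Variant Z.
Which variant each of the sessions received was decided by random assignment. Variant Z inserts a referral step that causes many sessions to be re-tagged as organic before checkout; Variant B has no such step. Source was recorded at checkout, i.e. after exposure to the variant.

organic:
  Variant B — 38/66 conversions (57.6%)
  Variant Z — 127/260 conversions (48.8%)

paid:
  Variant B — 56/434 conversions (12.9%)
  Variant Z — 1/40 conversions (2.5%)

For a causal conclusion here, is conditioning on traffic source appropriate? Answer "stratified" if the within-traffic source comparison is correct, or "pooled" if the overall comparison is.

pooled

Within every traffic source level Variant B has the higher rate, yet pooled Variant Z does — Simpson's reversal.
Traffic source here is a post-treatment variable shaped by the variant; conditioning on it would introduce bias rather than remove it. The overall comparison is the causal one.
Pooled: Variant B 18.8% vs Variant Z 42.7%; Variant Z is higher overall.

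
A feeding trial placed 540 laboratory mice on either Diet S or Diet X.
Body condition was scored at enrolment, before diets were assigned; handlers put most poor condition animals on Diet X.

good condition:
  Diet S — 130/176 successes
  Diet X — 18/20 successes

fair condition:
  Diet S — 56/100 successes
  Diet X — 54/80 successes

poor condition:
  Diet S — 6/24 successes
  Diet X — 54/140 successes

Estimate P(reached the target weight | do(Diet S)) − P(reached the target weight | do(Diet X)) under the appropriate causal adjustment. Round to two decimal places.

-0.14

Nothing the diet does changes starting body condition; the imbalance is an allocation artefact. With starting body condition also predicting the outcome, the pooled figure is confounded, and the within-stratum comparison is the causal one.
Adjusting over the population distribution of starting body condition: 0.363·(0.739−0.900) + 0.333·(0.560−0.675) + 0.304·(0.250−0.386) = -0.138.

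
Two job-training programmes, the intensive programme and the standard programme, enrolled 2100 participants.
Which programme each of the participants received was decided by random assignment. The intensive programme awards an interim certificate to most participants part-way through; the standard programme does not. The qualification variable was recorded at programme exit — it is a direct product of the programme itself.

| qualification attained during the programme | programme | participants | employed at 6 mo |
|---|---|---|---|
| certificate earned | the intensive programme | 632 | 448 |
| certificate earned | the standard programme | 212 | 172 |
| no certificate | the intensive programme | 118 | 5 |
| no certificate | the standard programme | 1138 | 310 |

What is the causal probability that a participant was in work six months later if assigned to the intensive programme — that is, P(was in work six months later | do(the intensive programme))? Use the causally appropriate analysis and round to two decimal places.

Qualification attained during the programme lies on the pathway programme → qualification attained during the programme → outcome, so adjusting for it blocks the indirect effect. For the total causal effect of programme, use the unadjusted pooled rates.
So P(outcome | do(the intensive programme)) is just the pooled rate for the intensive programme: 453/750 = 0.604.

0.60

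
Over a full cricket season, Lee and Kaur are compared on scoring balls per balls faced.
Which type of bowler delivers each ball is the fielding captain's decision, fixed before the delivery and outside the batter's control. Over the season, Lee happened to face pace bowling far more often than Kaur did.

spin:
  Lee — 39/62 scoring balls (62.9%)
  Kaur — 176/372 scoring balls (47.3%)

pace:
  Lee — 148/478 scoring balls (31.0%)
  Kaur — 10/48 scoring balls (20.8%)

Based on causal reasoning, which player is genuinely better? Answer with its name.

Lee

Bowling type differs across players for reasons unrelated to any effect of the player itself, and it separately predicts the outcome — a classic confounder. We must compare within bowling type levels.
Within each level — spin: 62.9% vs 47.3%; pace: 31.0% vs 20.8% — Lee is higher every time.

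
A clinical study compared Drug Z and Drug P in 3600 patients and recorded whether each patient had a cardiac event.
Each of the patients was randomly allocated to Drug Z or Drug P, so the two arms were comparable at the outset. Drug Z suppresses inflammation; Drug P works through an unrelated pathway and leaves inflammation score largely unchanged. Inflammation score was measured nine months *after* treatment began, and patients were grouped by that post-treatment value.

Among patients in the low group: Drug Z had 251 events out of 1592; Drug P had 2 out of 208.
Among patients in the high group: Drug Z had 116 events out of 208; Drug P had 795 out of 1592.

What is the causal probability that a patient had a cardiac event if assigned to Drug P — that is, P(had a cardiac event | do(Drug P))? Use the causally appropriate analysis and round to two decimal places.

0.44

Within every inflammation score level Drug P has the lower rate, yet pooled Drug Z does — Simpson's reversal.
Stratifying would compare drugs among patients the drugs themselves sorted into inflammation score groups — a form of selection on an intermediate. The unconditioned pooled rates give the total causal effect.
So P(outcome | do(Drug P)) is just the pooled rate for Drug P: 797/1800 = 0.443.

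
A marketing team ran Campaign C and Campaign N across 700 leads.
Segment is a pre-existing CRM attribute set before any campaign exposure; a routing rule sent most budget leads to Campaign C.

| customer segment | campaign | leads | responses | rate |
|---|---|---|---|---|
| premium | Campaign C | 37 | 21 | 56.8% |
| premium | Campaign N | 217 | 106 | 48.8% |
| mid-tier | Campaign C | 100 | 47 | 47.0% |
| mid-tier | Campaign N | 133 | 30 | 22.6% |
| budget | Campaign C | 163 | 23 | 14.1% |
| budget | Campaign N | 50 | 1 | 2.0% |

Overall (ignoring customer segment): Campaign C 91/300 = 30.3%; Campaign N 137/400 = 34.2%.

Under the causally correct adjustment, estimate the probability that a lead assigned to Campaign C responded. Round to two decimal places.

Customer segment differs across campaigns for reasons unrelated to any effect of the campaign itself, and it separately predicts the outcome — a classic confounder. We must compare within customer segment levels.
Standardising Campaign C to the population customer segment mix: 0.363·21/37 + 0.333·47/100 + 0.304·23/163 = 0.405.

0.41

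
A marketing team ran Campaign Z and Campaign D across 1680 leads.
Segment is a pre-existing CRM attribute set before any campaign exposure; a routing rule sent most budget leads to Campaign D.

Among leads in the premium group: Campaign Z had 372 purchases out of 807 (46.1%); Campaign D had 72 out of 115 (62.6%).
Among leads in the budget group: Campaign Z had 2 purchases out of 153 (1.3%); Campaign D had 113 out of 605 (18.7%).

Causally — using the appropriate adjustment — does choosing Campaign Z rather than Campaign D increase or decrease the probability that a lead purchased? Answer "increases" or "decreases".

decreases

Nothing the campaign does changes customer segment; the imbalance is an allocation artefact. With customer segment also predicting the outcome, the pooled figure is confounded, and the within-stratum comparison is the causal one.
Within each level — premium: 46.1% vs 62.6%; budget: 1.3% vs 18.7% — Campaign D is higher every time.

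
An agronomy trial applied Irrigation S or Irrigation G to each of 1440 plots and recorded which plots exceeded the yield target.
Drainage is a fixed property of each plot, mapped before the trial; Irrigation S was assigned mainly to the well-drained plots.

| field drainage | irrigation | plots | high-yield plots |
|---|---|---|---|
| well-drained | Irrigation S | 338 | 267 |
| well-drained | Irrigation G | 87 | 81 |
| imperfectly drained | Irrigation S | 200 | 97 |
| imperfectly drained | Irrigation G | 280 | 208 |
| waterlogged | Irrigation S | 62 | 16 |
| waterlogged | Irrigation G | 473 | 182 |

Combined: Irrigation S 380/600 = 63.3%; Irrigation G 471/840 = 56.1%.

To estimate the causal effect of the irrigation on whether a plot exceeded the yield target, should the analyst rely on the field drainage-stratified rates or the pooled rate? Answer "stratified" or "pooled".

Within every field drainage level Irrigation G has the higher rate, yet pooled Irrigation S does — Simpson's reversal.
The imbalance in field drainage arose from how plots were allocated, not from anything the irrigation did; and field drainage independently affects the outcome. The pooled gap is confounded — condition on field drainage.
Within each level — well-drained: 79.0% vs 93.1%; imperfectly drained: 48.5% vs 74.3%; waterlogged: 25.8% vs 38.5% — Irrigation G is higher every time.

stratified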